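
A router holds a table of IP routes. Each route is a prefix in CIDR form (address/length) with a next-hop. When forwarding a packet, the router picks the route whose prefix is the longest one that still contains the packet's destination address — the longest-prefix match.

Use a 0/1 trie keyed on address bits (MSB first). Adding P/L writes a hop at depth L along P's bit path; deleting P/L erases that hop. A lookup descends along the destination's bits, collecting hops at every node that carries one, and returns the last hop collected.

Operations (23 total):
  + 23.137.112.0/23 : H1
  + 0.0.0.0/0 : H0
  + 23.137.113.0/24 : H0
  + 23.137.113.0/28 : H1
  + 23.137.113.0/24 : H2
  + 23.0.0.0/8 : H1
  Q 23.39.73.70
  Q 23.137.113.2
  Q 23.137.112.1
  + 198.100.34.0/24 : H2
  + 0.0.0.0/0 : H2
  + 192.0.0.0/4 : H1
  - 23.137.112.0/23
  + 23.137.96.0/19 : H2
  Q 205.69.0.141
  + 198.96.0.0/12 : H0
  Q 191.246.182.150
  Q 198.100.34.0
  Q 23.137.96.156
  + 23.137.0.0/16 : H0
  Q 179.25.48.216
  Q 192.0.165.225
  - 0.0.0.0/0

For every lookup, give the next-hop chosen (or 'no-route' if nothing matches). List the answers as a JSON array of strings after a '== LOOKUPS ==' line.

Apply in order:
  add 23.137.112.0/23 -> H1 at depth 23
  add 0.0.0.0/0 -> H0 at depth 0
  add 23.137.113.0/24 -> H0 at depth 24
  add 23.137.113.0/28 -> H1 at depth 28
  add 23.137.113.0/24 -> H2 at depth 24
  add 23.0.0.0/8 -> H1 at depth 8
  lookup 23.39.73.70: bits 00010111 walk d0:H0→d1:-→d2:-→d3:-→d4:-→d5:-→d6:-→d7:-→d8:H1 -> H1
  lookup 23.137.113.2: bits 0001011110001001011100010000 walk d0:H0→d1:-→d2:-→d3:-→d4:-→d5:-→d6:-→d7:-→d8:H1→d9:-→d10:-→d11:-→d12:-→d13:-→d14:-→d15:-→d16:-→d17:-→d18:-→d19:-→d20:-→d21:-→d22:-→d23:H1→d24:H2→d25:-→d26:-→d27:-→d28:H1 -> H1
  lookup 23.137.112.1: bits 00010111100010010111000 walk d0:H0→d1:-→d2:-→d3:-→d4:-→d5:-→d6:-→d7:-→d8:H1→d9:-→d10:-→d11:-→d12:-→d13:-→d14:-→d15:-→d16:-→d17:-→d18:-→d19:-→d20:-→d21:-→d22:-→d23:H1 -> H1
  add 198.100.34.0/24 -> H2 at depth 24
  add 0.0.0.0/0 -> H2 at depth 0
  add 192.0.0.0/4 -> H1 at depth 4
  del 23.137.112.0/23 (clear depth 23)
  add 23.137.96.0/19 -> H2 at depth 19
  lookup 205.69.0.141: bits 1100 walk d0:H2→d1:-→d2:-→d3:-→d4:H1 -> H1
  add 198.96.0.0/12 -> H0 at depth 12
  lookup 191.246.182.150: bits 1 walk d0:H2→d1:- -> H2
  lookup 198.100.34.0: bits 110001100110010000100010 walk d0:H2→d1:-→d2:-→d3:-→d4:H1→d5:-→d6:-→d7:-→d8:-→d9:-→d10:-→d11:-→d12:H0→d13:-→d14:-→d15:-→d16:-→d17:-→d18:-→d19:-→d20:-→d21:-→d22:-→d23:-→d24:H2 -> H2
  lookup 23.137.96.156: bits 0001011110001001011 walk d0:H2→d1:-→d2:-→d3:-→d4:-→d5:-→d6:-→d7:-→d8:H1→d9:-→d10:-→d11:-→d12:-→d13:-→d14:-→d15:-→d16:-→d17:-→d18:-→d19:H2 -> H2
  add 23.137.0.0/16 -> H0 at depth 16
  lookup 179.25.48.216: bits 1 walk d0:H2→d1:- -> H2
  lookup 192.0.165.225: bits 11000 walk d0:H2→d1:-→d2:-→d3:-→d4:H1→d5:- -> H1
  del 0.0.0.0/0 (clear depth 0)

== LOOKUPS ==
["H1","H1","H1","H1","H2","H2","H2","H2","H1"]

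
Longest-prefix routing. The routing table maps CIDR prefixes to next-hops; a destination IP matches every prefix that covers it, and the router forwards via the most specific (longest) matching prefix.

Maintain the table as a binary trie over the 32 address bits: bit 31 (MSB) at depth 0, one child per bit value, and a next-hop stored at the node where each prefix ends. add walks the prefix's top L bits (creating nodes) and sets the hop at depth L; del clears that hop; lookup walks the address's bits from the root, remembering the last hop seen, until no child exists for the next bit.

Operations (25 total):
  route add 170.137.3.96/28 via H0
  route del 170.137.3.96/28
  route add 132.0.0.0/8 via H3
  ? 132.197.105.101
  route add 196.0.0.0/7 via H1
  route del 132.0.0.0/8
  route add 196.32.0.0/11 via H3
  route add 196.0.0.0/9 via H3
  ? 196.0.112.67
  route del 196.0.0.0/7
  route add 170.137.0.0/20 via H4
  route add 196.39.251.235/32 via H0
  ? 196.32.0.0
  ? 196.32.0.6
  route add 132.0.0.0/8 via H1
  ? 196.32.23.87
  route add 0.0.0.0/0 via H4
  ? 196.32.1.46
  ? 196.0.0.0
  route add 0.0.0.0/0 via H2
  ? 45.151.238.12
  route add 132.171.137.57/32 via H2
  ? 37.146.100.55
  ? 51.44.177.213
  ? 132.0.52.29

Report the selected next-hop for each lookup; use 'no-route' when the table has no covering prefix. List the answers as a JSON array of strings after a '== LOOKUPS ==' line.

Trace:
  + 170.137.3.96/28 (H0) depth=28
  del 170.137.3.96/28 (clear depth 28)
  + 132.0.0.0/8 (H3) depth=8
  ? 132.197.105.101  path d0:-→d1:-→d2:-→d3:-→d4:-→d5:-→d6:-→d7:-→d8:H3  best=H3
  + 196.0.0.0/7 (H1) depth=7
  del 132.0.0.0/8 (clear depth 8)
  + 196.32.0.0/11 (H3) depth=11
  + 196.0.0.0/9 (H3) depth=9
  ? 196.0.112.67  path d0:-→d1:-→d2:-→d3:-→d4:-→d5:-→d6:-→d7:H1→d8:-→d9:H3→d10:-  best=H3
  del 196.0.0.0/7 (clear depth 7)
  + 170.137.0.0/20 (H4) depth=20
  + 196.39.251.235/32 (H0) depth=32
  ? 196.32.0.0  path d0:-→d1:-→d2:-→d3:-→d4:-→d5:-→d6:-→d7:-→d8:-→d9:H3→d10:-→d11:H3→d12:-→d13:-  best=H3
  ? 196.32.0.6  path d0:-→d1:-→d2:-→d3:-→d4:-→d5:-→d6:-→d7:-→d8:-→d9:H3→d10:-→d11:H3→d12:-→d13:-  best=H3
  + 132.0.0.0/8 (H1) depth=8
  ? 196.32.23.87  path d0:-→d1:-→d2:-→d3:-→d4:-→d5:-→d6:-→d7:-→d8:-→d9:H3→d10:-→d11:H3→d12:-→d13:-  best=H3
  + 0.0.0.0/0 (H4) depth=0
  ? 196.32.1.46  path d0:H4→d1:-→d2:-→d3:-→d4:-→d5:-→d6:-→d7:-→d8:-→d9:H3→d10:-→d11:H3→d12:-→d13:-  best=H3
  ? 196.0.0.0  path d0:H4→d1:-→d2:-→d3:-→d4:-→d5:-→d6:-→d7:-→d8:-→d9:H3→d10:-  best=H3
  + 0.0.0.0/0 (H2) depth=0
  ? 45.151.238.12  path d0:H2  best=H2
  + 132.171.137.57/32 (H2) depth=32
  ? 37.146.100.55  path d0:H2  best=H2
  ? 51.44.177.213  path d0:H2  best=H2
  ? 132.0.52.29  path d0:H2→d1:-→d2:-→d3:-→d4:-→d5:-→d6:-→d7:-→d8:H1  best=H1

== LOOKUPS ==
["H3","H3","H3","H3","H3","H3","H3","H2","H2","H2","H1"]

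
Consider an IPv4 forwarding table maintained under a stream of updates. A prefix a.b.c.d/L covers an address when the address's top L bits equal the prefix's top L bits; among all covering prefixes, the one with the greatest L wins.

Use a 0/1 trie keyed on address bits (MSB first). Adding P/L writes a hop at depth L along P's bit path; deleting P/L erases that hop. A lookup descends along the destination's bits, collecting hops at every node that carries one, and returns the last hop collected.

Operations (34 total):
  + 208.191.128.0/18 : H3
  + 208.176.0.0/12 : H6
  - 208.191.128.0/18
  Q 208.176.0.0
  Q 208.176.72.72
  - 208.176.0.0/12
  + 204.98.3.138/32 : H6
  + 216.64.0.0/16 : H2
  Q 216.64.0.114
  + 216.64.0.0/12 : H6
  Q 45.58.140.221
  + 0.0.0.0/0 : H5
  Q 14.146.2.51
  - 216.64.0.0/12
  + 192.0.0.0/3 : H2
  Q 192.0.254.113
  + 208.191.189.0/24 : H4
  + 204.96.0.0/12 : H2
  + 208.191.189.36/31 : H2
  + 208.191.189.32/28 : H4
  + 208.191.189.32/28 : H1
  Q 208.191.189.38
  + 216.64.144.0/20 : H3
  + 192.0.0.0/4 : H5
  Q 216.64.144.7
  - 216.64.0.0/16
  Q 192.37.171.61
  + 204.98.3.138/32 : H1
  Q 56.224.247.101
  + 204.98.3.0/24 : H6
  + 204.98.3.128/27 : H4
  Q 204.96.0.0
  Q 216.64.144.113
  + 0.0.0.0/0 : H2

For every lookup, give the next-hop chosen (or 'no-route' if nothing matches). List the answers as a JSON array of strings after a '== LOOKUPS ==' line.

Trace:
  add 208.191.128.0/18 -> H3 at depth 18
  add 208.176.0.0/12 -> H6 at depth 12
  del 208.191.128.0/18 (clear depth 18)
  ? 208.176.0.0  path d0:-→d1:-→d2:-→d3:-→d4:-→d5:-→d6:-→d7:-→d8:-→d9:-→d10:-→d11:-→d12:H6  best=H6
  ? 208.176.72.72  path d0:-→d1:-→d2:-→d3:-→d4:-→d5:-→d6:-→d7:-→d8:-→d9:-→d10:-→d11:-→d12:H6  best=H6
  del 208.176.0.0/12 (clear depth 12)
  add 204.98.3.138/32 -> H6 at depth 32
  add 216.64.0.0/16 -> H2 at depth 16
  ? 216.64.0.114  path d0:-→d1:-→d2:-→d3:-→d4:-→d5:-→d6:-→d7:-→d8:-→d9:-→d10:-→d11:-→d12:-→d13:-→d14:-→d15:-→d16:H2  best=H2
  add 216.64.0.0/12 -> H6 at depth 12
  ? 45.58.140.221  path d0:-  best=no-route
  add 0.0.0.0/0 -> H5 at depth 0
  ? 14.146.2.51  path d0:H5  best=H5
  del 216.64.0.0/12 (clear depth 12)
  add 192.0.0.0/3 -> H2 at depth 3
  ? 192.0.254.113  path d0:H5→d1:-→d2:-→d3:H2→d4:-  best=H2
  add 208.191.189.0/24 -> H4 at depth 24
  add 204.96.0.0/12 -> H2 at depth 12
  add 208.191.189.36/31 -> H2 at depth 31
  add 208.191.189.32/28 -> H4 at depth 28
  add 208.191.189.32/28 -> H1 at depth 28
  ? 208.191.189.38  path d0:H5→d1:-→d2:-→d3:H2→d4:-→d5:-→d6:-→d7:-→d8:-→d9:-→d10:-→d11:-→d12:-→d13:-→d14:-→d15:-→d16:-→d17:-→d18:-→d19:-→d20:-→d21:-→d22:-→d23:-→d24:H4→d25:-→d26:-→d27:-→d28:H1→d29:-→d30:-  best=H1
  add 216.64.144.0/20 -> H3 at depth 20
  add 192.0.0.0/4 -> H5 at depth 4
  ? 216.64.144.7  path d0:H5→d1:-→d2:-→d3:H2→d4:-→d5:-→d6:-→d7:-→d8:-→d9:-→d10:-→d11:-→d12:-→d13:-→d14:-→d15:-→d16:H2→d17:-→d18:-→d19:-→d20:H3  best=H3
  del 216.64.0.0/16 (clear depth 16)
  ? 192.37.171.61  path d0:H5→d1:-→d2:-→d3:H2→d4:H5  best=H5
  add 204.98.3.138/32 -> H1 at depth 32
  ? 56.224.247.101  path d0:H5  best=H5
  add 204.98.3.0/24 -> H6 at depth 24
  add 204.98.3.128/27 -> H4 at depth 27
  ? 204.96.0.0  path d0:H5→d1:-→d2:-→d3:H2→d4:H5→d5:-→d6:-→d7:-→d8:-→d9:-→d10:-→d11:-→d12:H2→d13:-→d14:-  best=H2
  ? 216.64.144.113  path d0:H5→d1:-→d2:-→d3:H2→d4:-→d5:-→d6:-→d7:-→d8:-→d9:-→d10:-→d11:-→d12:-→d13:-→d14:-→d15:-→d16:-→d17:-→d18:-→d19:-→d20:H3  best=H3
  add 0.0.0.0/0 -> H2 at depth 0

== LOOKUPS ==
["H6","H6","H2","no-route","H5","H2","H1","H3","H5","H5","H2","H3"]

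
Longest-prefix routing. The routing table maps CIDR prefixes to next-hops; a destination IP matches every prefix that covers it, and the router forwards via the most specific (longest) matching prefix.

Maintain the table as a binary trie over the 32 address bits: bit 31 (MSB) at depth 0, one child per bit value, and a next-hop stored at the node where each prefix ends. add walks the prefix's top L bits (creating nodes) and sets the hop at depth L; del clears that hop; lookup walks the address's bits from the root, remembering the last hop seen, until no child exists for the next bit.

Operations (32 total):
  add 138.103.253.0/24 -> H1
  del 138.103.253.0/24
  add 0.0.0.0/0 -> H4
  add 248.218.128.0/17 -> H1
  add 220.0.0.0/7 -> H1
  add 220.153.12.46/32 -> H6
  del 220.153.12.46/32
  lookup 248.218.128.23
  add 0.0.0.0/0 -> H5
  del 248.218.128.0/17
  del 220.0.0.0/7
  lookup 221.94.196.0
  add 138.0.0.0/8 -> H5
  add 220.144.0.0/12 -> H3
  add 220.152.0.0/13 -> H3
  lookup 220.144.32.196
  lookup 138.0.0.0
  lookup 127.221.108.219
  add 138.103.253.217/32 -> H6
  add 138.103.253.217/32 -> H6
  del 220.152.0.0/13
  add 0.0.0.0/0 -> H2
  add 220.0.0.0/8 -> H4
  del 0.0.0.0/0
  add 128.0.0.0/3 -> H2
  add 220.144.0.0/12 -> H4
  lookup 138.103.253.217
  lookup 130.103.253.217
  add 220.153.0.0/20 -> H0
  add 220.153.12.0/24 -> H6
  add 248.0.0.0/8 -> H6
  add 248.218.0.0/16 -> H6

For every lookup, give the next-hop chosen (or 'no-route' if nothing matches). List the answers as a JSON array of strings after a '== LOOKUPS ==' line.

Process each operation:
  add 138.103.253.0/24 -> H1 at depth 24
  - 138.103.253.0/24 clear@24
  add 0.0.0.0/0 -> H4 at depth 0
  add 248.218.128.0/17 -> H1 at depth 17
  add 220.0.0.0/7 -> H1 at depth 7
  add 220.153.12.46/32 -> H6 at depth 32
  - 220.153.12.46/32 clear@32
  ? 248.218.128.23  path d0:H4→d1:-→d2:-→d3:-→d4:-→d5:-→d6:-→d7:-→d8:-→d9:-→d10:-→d11:-→d12:-→d13:-→d14:-→d15:-→d16:-→d17:H1  best=H1
  add 0.0.0.0/0 -> H5 at depth 0
  - 248.218.128.0/17 clear@17
  - 220.0.0.0/7 clear@7
  ? 221.94.196.0  path d0:H5→d1:-→d2:-→d3:-→d4:-→d5:-→d6:-→d7:-  best=H5
  add 138.0.0.0/8 -> H5 at depth 8
  add 220.144.0.0/12 -> H3 at depth 12
  add 220.152.0.0/13 -> H3 at depth 13
  ? 220.144.32.196  path d0:H5→d1:-→d2:-→d3:-→d4:-→d5:-→d6:-→d7:-→d8:-→d9:-→d10:-→d11:-→d12:H3  best=H3
  ? 138.0.0.0  path d0:H5→d1:-→d2:-→d3:-→d4:-→d5:-→d6:-→d7:-→d8:H5→d9:-  best=H5
  ? 127.221.108.219  path d0:H5  best=H5
  add 138.103.253.217/32 -> H6 at depth 32
  add 138.103.253.217/32 -> H6 at depth 32
  - 220.152.0.0/13 clear@13
  add 0.0.0.0/0 -> H2 at depth 0
  add 220.0.0.0/8 -> H4 at depth 8
  - 0.0.0.0/0 clear@0
  add 128.0.0.0/3 -> H2 at depth 3
  add 220.144.0.0/12 -> H4 at depth 12
  ? 138.103.253.217  path d0:-→d1:-→d2:-→d3:H2→d4:-→d5:-→d6:-→d7:-→d8:H5→d9:-→d10:-→d11:-→d12:-→d13:-→d14:-→d15:-→d16:-→d17:-→d18:-→d19:-→d20:-→d21:-→d22:-→d23:-→d24:-→d25:-→d26:-→d27:-→d28:-→d29:-→d30:-→d31:-→d32:H6  best=H6
  ? 130.103.253.217  path d0:-→d1:-→d2:-→d3:H2→d4:-  best=H2
  add 220.153.0.0/20 -> H0 at depth 20
  add 220.153.12.0/24 -> H6 at depth 24
  add 248.0.0.0/8 -> H6 at depth 8
  add 248.218.0.0/16 -> H6 at depth 16

== LOOKUPS ==
["H1","H5","H3","H5","H5","H6","H2"]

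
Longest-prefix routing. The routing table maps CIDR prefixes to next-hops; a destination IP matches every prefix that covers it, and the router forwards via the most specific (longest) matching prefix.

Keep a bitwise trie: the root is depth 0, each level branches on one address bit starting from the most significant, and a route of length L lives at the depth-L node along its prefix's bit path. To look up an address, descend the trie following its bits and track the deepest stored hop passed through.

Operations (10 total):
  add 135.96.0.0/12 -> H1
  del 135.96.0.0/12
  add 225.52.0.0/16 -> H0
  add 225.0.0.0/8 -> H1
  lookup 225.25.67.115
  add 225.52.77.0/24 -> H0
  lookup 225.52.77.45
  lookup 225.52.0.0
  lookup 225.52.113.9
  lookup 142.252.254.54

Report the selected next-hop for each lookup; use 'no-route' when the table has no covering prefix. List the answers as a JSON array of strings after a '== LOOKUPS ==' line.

Trace:
  add 135.96.0.0/12 -> H1 at depth 12
  del 135.96.0.0/12 (clear depth 12)
  add 225.52.0.0/16 -> H0 at depth 16
  add 225.0.0.0/8 -> H1 at depth 8
  lookup 225.25.67.115: bits 1110000100 walk d0:-→d1:-→d2:-→d3:-→d4:-→d5:-→d6:-→d7:-→d8:H1→d9:-→d10:- -> H1
  add 225.52.77.0/24 -> H0 at depth 24
  lookup 225.52.77.45: bits 111000010011010001001101 walk d0:-→d1:-→d2:-→d3:-→d4:-→d5:-→d6:-→d7:-→d8:H1→d9:-→d10:-→d11:-→d12:-→d13:-→d14:-→d15:-→d16:H0→d17:-→d18:-→d19:-→d20:-→d21:-→d22:-→d23:-→d24:H0 -> H0
  lookup 225.52.0.0: bits 11100001001101000 walk d0:-→d1:-→d2:-→d3:-→d4:-→d5:-→d6:-→d7:-→d8:H1→d9:-→d10:-→d11:-→d12:-→d13:-→d14:-→d15:-→d16:H0→d17:- -> H0
  lookup 225.52.113.9: bits 111000010011010001 walk d0:-→d1:-→d2:-→d3:-→d4:-→d5:-→d6:-→d7:-→d8:H1→d9:-→d10:-→d11:-→d12:-→d13:-→d14:-→d15:-→d16:H0→d17:-→d18:- -> H0
  lookup 142.252.254.54: bits 1000 walk d0:-→d1:-→d2:-→d3:-→d4:- -> no-route

== LOOKUPS ==
["H1","H0","H0","H0","no-route"]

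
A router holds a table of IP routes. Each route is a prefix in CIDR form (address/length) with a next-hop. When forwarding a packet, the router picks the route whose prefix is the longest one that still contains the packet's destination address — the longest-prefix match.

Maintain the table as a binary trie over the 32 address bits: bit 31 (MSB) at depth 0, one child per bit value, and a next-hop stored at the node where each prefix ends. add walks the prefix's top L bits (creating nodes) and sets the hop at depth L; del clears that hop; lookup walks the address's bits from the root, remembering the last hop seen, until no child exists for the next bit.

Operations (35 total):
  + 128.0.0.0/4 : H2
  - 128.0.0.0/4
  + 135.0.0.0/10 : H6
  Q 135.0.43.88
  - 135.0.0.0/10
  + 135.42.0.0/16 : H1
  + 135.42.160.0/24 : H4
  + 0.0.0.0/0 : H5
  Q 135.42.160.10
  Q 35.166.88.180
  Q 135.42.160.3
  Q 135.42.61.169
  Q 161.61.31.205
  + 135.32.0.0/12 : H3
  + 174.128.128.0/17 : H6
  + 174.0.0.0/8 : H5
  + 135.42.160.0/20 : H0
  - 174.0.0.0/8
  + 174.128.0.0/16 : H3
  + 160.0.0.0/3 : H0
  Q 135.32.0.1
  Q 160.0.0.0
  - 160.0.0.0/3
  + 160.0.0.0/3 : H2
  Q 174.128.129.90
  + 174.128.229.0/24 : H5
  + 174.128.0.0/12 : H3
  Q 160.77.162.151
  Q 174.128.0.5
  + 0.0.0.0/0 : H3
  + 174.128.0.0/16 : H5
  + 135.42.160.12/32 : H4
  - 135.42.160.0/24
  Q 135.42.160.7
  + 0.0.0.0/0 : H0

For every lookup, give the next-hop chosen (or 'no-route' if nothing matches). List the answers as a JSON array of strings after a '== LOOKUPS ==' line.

Process each operation:
  + 128.0.0.0/4 (H2) depth=4
  - 128.0.0.0/4 clear@4
  + 135.0.0.0/10 (H6) depth=10
  lookup 135.0.43.88: bits 1000011100 walk d0:-→d1:-→d2:-→d3:-→d4:-→d5:-→d6:-→d7:-→d8:-→d9:-→d10:H6 -> H6
  - 135.0.0.0/10 clear@10
  + 135.42.0.0/16 (H1) depth=16
  + 135.42.160.0/24 (H4) depth=24
  + 0.0.0.0/0 (H5) depth=0
  lookup 135.42.160.10: bits 100001110010101010100000 walk d0:H5→d1:-→d2:-→d3:-→d4:-→d5:-→d6:-→d7:-→d8:-→d9:-→d10:-→d11:-→d12:-→d13:-→d14:-→d15:-→d16:H1→d17:-→d18:-→d19:-→d20:-→d21:-→d22:-→d23:-→d24:H4 -> H4
  lookup 35.166.88.180: bits ε walk d0:H5 -> H5
  lookup 135.42.160.3: bits 100001110010101010100000 walk d0:H5→d1:-→d2:-→d3:-→d4:-→d5:-→d6:-→d7:-→d8:-→d9:-→d10:-→d11:-→d12:-→d13:-→d14:-→d15:-→d16:H1→d17:-→d18:-→d19:-→d20:-→d21:-→d22:-→d23:-→d24:H4 -> H4
  lookup 135.42.61.169: bits 1000011100101010 walk d0:H5→d1:-→d2:-→d3:-→d4:-→d5:-→d6:-→d7:-→d8:-→d9:-→d10:-→d11:-→d12:-→d13:-→d14:-→d15:-→d16:H1 -> H1
  lookup 161.61.31.205: bits 10 walk d0:H5→d1:-→d2:- -> H5
  + 135.32.0.0/12 (H3) depth=12
  + 174.128.128.0/17 (H6) depth=17
  + 174.0.0.0/8 (H5) depth=8
  + 135.42.160.0/20 (H0) depth=20
  - 174.0.0.0/8 clear@8
  + 174.128.0.0/16 (H3) depth=16
  + 160.0.0.0/3 (H0) depth=3
  lookup 135.32.0.1: bits 100001110010 walk d0:H5→d1:-→d2:-→d3:-→d4:-→d5:-→d6:-→d7:-→d8:-→d9:-→d10:-→d11:-→d12:H3 -> H3
  lookup 160.0.0.0: bits 1010 walk d0:H5→d1:-→d2:-→d3:H0→d4:- -> H0
  - 160.0.0.0/3 clear@3
  + 160.0.0.0/3 (H2) depth=3
  lookup 174.128.129.90: bits 10101110100000001 walk d0:H5→d1:-→d2:-→d3:H2→d4:-→d5:-→d6:-→d7:-→d8:-→d9:-→d10:-→d11:-→d12:-→d13:-→d14:-→d15:-→d16:H3→d17:H6 -> H6
  + 174.128.229.0/24 (H5) depth=24
  + 174.128.0.0/12 (H3) depth=12
  lookup 160.77.162.151: bits 1010 walk d0:H5→d1:-→d2:-→d3:H2→d4:- -> H2
  lookup 174.128.0.5: bits 1010111010000000 walk d0:H5→d1:-→d2:-→d3:H2→d4:-→d5:-→d6:-→d7:-→d8:-→d9:-→d10:-→d11:-→d12:H3→d13:-→d14:-→d15:-→d16:H3 -> H3
  + 0.0.0.0/0 (H3) depth=0
  + 174.128.0.0/16 (H5) depth=16
  + 135.42.160.12/32 (H4) depth=32
  - 135.42.160.0/24 clear@24
  lookup 135.42.160.7: bits 1000011100101010101000000000 walk d0:H3→d1:-→d2:-→d3:-→d4:-→d5:-→d6:-→d7:-→d8:-→d9:-→d10:-→d11:-→d12:H3→d13:-→d14:-→d15:-→d16:H1→d17:-→d18:-→d19:-→d20:H0→d21:-→d22:-→d23:-→d24:-→d25:-→d26:-→d27:-→d28:- -> H0
  + 0.0.0.0/0 (H0) depth=0

== LOOKUPS ==
["H6","H4","H5","H4","H1","H5","H3","H0","H6","H2","H3","H0"]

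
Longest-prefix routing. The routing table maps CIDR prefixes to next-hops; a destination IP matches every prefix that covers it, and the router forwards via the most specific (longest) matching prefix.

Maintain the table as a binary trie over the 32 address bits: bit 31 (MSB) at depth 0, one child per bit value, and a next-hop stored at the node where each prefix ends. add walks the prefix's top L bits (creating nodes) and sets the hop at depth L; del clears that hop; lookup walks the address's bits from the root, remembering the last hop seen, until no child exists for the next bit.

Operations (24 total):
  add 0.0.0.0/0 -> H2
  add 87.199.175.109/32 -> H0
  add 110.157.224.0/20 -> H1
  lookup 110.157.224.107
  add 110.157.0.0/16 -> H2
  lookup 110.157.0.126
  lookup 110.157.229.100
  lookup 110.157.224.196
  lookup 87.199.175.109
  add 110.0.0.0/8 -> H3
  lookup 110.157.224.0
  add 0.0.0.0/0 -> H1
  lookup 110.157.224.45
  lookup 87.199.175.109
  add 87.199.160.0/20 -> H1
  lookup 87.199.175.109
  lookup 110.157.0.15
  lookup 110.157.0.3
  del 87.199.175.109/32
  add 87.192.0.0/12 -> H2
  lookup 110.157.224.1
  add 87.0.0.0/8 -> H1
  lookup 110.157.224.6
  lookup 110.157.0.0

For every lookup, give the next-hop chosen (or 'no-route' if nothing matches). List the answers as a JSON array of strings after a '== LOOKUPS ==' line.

Apply in order:
  + 0.0.0.0/0 (H2) depth=0
  + 87.199.175.109/32 (H0) depth=32
  + 110.157.224.0/20 (H1) depth=20
  ? 110.157.224.107  path d0:H2→d1:-→d2:-→d3:-→d4:-→d5:-→d6:-→d7:-→d8:-→d9:-→d10:-→d11:-→d12:-→d13:-→d14:-→d15:-→d16:-→d17:-→d18:-→d19:-→d20:H1  best=H1
  + 110.157.0.0/16 (H2) depth=16
  ? 110.157.0.126  path d0:H2→d1:-→d2:-→d3:-→d4:-→d5:-→d6:-→d7:-→d8:-→d9:-→d10:-→d11:-→d12:-→d13:-→d14:-→d15:-→d16:H2  best=H2
  ? 110.157.229.100  path d0:H2→d1:-→d2:-→d3:-→d4:-→d5:-→d6:-→d7:-→d8:-→d9:-→d10:-→d11:-→d12:-→d13:-→d14:-→d15:-→d16:H2→d17:-→d18:-→d19:-→d20:H1  best=H1
  ? 110.157.224.196  path d0:H2→d1:-→d2:-→d3:-→d4:-→d5:-→d6:-→d7:-→d8:-→d9:-→d10:-→d11:-→d12:-→d13:-→d14:-→d15:-→d16:H2→d17:-→d18:-→d19:-→d20:H1  best=H1
  ? 87.199.175.109  path d0:H2→d1:-→d2:-→d3:-→d4:-→d5:-→d6:-→d7:-→d8:-→d9:-→d10:-→d11:-→d12:-→d13:-→d14:-→d15:-→d16:-→d17:-→d18:-→d19:-→d20:-→d21:-→d22:-→d23:-→d24:-→d25:-→d26:-→d27:-→d28:-→d29:-→d30:-→d31:-→d32:H0  best=H0
  + 110.0.0.0/8 (H3) depth=8
  ? 110.157.224.0  path d0:H2→d1:-→d2:-→d3:-→d4:-→d5:-→d6:-→d7:-→d8:H3→d9:-→d10:-→d11:-→d12:-→d13:-→d14:-→d15:-→d16:H2→d17:-→d18:-→d19:-→d20:H1  best=H1
  + 0.0.0.0/0 (H1) depth=0
  ? 110.157.224.45  path d0:H1→d1:-→d2:-→d3:-→d4:-→d5:-→d6:-→d7:-→d8:H3→d9:-→d10:-→d11:-→d12:-→d13:-→d14:-→d15:-→d16:H2→d17:-→d18:-→d19:-→d20:H1  best=H1
  ? 87.199.175.109  path d0:H1→d1:-→d2:-→d3:-→d4:-→d5:-→d6:-→d7:-→d8:-→d9:-→d10:-→d11:-→d12:-→d13:-→d14:-→d15:-→d16:-→d17:-→d18:-→d19:-→d20:-→d21:-→d22:-→d23:-→d24:-→d25:-→d26:-→d27:-→d28:-→d29:-→d30:-→d31:-→d32:H0  best=H0
  + 87.199.160.0/20 (H1) depth=20
  ? 87.199.175.109  path d0:H1→d1:-→d2:-→d3:-→d4:-→d5:-→d6:-→d7:-→d8:-→d9:-→d10:-→d11:-→d12:-→d13:-→d14:-→d15:-→d16:-→d17:-→d18:-→d19:-→d20:H1→d21:-→d22:-→d23:-→d24:-→d25:-→d26:-→d27:-→d28:-→d29:-→d30:-→d31:-→d32:H0  best=H0
  ? 110.157.0.15  path d0:H1→d1:-→d2:-→d3:-→d4:-→d5:-→d6:-→d7:-→d8:H3→d9:-→d10:-→d11:-→d12:-→d13:-→d14:-→d15:-→d16:H2  best=H2
  ? 110.157.0.3  path d0:H1→d1:-→d2:-→d3:-→d4:-→d5:-→d6:-→d7:-→d8:H3→d9:-→d10:-→d11:-→d12:-→d13:-→d14:-→d15:-→d16:H2  best=H2
  - 87.199.175.109/32 clear@32
  + 87.192.0.0/12 (H2) depth=12
  ? 110.157.224.1  path d0:H1→d1:-→d2:-→d3:-→d4:-→d5:-→d6:-→d7:-→d8:H3→d9:-→d10:-→d11:-→d12:-→d13:-→d14:-→d15:-→d16:H2→d17:-→d18:-→d19:-→d20:H1  best=H1
  + 87.0.0.0/8 (H1) depth=8
  ? 110.157.224.6  path d0:H1→d1:-→d2:-→d3:-→d4:-→d5:-→d6:-→d7:-→d8:H3→d9:-→d10:-→d11:-→d12:-→d13:-→d14:-→d15:-→d16:H2→d17:-→d18:-→d19:-→d20:H1  best=H1
  ? 110.157.0.0  path d0:H1→d1:-→d2:-→d3:-→d4:-→d5:-→d6:-→d7:-→d8:H3→d9:-→d10:-→d11:-→d12:-→d13:-→d14:-→d15:-→d16:H2  best=H2

== LOOKUPS ==
["H1","H2","H1","H1","H0","H1","H1","H0","H0","H2","H2","H1","H1","H2"]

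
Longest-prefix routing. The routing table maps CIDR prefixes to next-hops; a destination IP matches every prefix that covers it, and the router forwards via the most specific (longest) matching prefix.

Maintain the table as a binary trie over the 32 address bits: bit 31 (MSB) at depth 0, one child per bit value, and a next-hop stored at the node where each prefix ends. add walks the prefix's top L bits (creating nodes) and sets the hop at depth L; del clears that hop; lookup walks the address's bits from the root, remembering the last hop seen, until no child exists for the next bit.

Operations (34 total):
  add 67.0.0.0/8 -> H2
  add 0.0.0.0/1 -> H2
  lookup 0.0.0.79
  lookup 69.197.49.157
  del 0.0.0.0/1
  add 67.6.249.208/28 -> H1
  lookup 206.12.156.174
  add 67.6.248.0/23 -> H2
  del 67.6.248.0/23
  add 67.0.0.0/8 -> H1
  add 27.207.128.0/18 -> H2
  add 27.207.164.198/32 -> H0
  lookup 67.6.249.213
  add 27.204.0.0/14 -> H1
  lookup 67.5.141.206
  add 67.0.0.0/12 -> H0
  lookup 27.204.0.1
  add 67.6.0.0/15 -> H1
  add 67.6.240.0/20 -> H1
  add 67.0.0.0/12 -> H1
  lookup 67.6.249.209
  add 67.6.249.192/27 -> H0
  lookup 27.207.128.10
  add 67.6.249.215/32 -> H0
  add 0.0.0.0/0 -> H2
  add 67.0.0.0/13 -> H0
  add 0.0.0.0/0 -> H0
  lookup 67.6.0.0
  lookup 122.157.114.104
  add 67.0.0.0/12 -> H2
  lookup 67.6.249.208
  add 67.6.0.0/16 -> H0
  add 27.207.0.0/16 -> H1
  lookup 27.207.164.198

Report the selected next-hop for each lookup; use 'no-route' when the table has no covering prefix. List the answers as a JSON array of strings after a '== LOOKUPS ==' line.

Trace:
  add 67.0.0.0/8 -> H2 at depth 8
  add 0.0.0.0/1 -> H2 at depth 1
  Q 0.0.0.79: descend 0 ; hops seen [H2] ; pick H2
  Q 69.197.49.157: descend 01000 ; hops seen [H2] ; pick H2
  - 0.0.0.0/1 clear@1
  add 67.6.249.208/28 -> H1 at depth 28
  Q 206.12.156.174: descend ε ; hops seen [∅] ; pick no-route
  add 67.6.248.0/23 -> H2 at depth 23
  - 67.6.248.0/23 clear@23
  add 67.0.0.0/8 -> H1 at depth 8
  add 27.207.128.0/18 -> H2 at depth 18
  add 27.207.164.198/32 -> H0 at depth 32
  Q 67.6.249.213: descend 0100001100000110111110011101 ; hops seen [H1,H1] ; pick H1
  add 27.204.0.0/14 -> H1 at depth 14
  Q 67.5.141.206: descend 01000011000001 ; hops seen [H1] ; pick H1
  add 67.0.0.0/12 -> H0 at depth 12
  Q 27.204.0.1: descend 00011011110011 ; hops seen [H1] ; pick H1
  add 67.6.0.0/15 -> H1 at depth 15
  add 67.6.240.0/20 -> H1 at depth 20
  add 67.0.0.0/12 -> H1 at depth 12
  Q 67.6.249.209: descend 0100001100000110111110011101 ; hops seen [H1,H1,H1,H1,H1] ; pick H1
  add 67.6.249.192/27 -> H0 at depth 27
  Q 27.207.128.10: descend 000110111100111110 ; hops seen [H1,H2] ; pick H2
  add 67.6.249.215/32 -> H0 at depth 32
  add 0.0.0.0/0 -> H2 at depth 0
  add 67.0.0.0/13 -> H0 at depth 13
  add 0.0.0.0/0 -> H0 at depth 0
  Q 67.6.0.0: descend 0100001100000110 ; hops seen [H0,H1,H1,H0,H1] ; pick H1
  Q 122.157.114.104: descend 01 ; hops seen [H0] ; pick H0
  add 67.0.0.0/12 -> H2 at depth 12
  Q 67.6.249.208: descend 01000011000001101111100111010 ; hops seen [H0,H1,H2,H0,H1,H1,H0,H1] ; pick H1
  add 67.6.0.0/16 -> H0 at depth 16
  add 27.207.0.0/16 -> H1 at depth 16
  Q 27.207.164.198: descend 00011011110011111010010011000110 ; hops seen [H0,H1,H1,H2,H0] ; pick H0

== LOOKUPS ==
["H2","H2","no-route","H1","H1","H1","H1","H2","H1","H0","H1","H0"]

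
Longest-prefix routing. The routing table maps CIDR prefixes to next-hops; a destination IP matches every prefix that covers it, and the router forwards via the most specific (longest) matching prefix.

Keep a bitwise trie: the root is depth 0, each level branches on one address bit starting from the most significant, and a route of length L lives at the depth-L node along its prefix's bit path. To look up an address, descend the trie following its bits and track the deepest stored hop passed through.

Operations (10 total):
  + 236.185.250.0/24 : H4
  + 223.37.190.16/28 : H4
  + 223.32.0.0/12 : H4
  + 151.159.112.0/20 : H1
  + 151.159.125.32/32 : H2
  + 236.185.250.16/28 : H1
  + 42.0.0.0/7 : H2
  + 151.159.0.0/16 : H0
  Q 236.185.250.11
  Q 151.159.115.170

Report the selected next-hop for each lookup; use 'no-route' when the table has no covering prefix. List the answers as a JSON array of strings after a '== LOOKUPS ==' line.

Apply in order:
  add 236.185.250.0/24 -> H4 at depth 24
  add 223.37.190.16/28 -> H4 at depth 28
  add 223.32.0.0/12 -> H4 at depth 12
  add 151.159.112.0/20 -> H1 at depth 20
  add 151.159.125.32/32 -> H2 at depth 32
  add 236.185.250.16/28 -> H1 at depth 28
  add 42.0.0.0/7 -> H2 at depth 7
  add 151.159.0.0/16 -> H0 at depth 16
  Q 236.185.250.11: descend 111011001011100111111010000 ; hops seen [H4] ; pick H4
  Q 151.159.115.170: descend 10010111100111110111 ; hops seen [H0,H1] ; pick H1

== LOOKUPS ==
["H4","H1"]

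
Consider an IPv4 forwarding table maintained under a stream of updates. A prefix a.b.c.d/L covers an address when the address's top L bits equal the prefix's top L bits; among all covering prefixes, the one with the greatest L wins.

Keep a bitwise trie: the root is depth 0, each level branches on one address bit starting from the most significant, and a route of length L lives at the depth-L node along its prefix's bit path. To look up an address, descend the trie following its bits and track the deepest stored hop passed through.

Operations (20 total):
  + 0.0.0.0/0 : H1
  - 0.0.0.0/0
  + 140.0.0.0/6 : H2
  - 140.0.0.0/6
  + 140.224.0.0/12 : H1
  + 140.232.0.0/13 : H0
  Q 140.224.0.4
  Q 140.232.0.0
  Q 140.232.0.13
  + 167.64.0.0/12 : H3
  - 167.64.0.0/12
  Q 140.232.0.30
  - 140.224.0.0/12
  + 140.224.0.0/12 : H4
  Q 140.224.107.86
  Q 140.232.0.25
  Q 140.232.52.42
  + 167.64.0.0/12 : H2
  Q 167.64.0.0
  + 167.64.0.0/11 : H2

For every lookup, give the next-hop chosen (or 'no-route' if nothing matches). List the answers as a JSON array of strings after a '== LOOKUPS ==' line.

Process each operation:
  + 0.0.0.0/0 (H1) depth=0
  - 0.0.0.0/0 clear@0
  + 140.0.0.0/6 (H2) depth=6
  - 140.0.0.0/6 clear@6
  + 140.224.0.0/12 (H1) depth=12
  + 140.232.0.0/13 (H0) depth=13
  ? 140.224.0.4  path d0:-→d1:-→d2:-→d3:-→d4:-→d5:-→d6:-→d7:-→d8:-→d9:-→d10:-→d11:-→d12:H1  best=H1
  ? 140.232.0.0  path d0:-→d1:-→d2:-→d3:-→d4:-→d5:-→d6:-→d7:-→d8:-→d9:-→d10:-→d11:-→d12:H1→d13:H0  best=H0
  ? 140.232.0.13  path d0:-→d1:-→d2:-→d3:-→d4:-→d5:-→d6:-→d7:-→d8:-→d9:-→d10:-→d11:-→d12:H1→d13:H0  best=H0
  + 167.64.0.0/12 (H3) depth=12
  - 167.64.0.0/12 clear@12
  ? 140.232.0.30  path d0:-→d1:-→d2:-→d3:-→d4:-→d5:-→d6:-→d7:-→d8:-→d9:-→d10:-→d11:-→d12:H1→d13:H0  best=H0
  - 140.224.0.0/12 clear@12
  + 140.224.0.0/12 (H4) depth=12
  ? 140.224.107.86  path d0:-→d1:-→d2:-→d3:-→d4:-→d5:-→d6:-→d7:-→d8:-→d9:-→d10:-→d11:-→d12:H4  best=H4
  ? 140.232.0.25  path d0:-→d1:-→d2:-→d3:-→d4:-→d5:-→d6:-→d7:-→d8:-→d9:-→d10:-→d11:-→d12:H4→d13:H0  best=H0
  ? 140.232.52.42  path d0:-→d1:-→d2:-→d3:-→d4:-→d5:-→d6:-→d7:-→d8:-→d9:-→d10:-→d11:-→d12:H4→d13:H0  best=H0
  + 167.64.0.0/12 (H2) depth=12
  ? 167.64.0.0  path d0:-→d1:-→d2:-→d3:-→d4:-→d5:-→d6:-→d7:-→d8:-→d9:-→d10:-→d11:-→d12:H2  best=H2
  + 167.64.0.0/11 (H2) depth=11

== LOOKUPS ==
["H1","H0","H0","H0","H4","H0","H0","H2"]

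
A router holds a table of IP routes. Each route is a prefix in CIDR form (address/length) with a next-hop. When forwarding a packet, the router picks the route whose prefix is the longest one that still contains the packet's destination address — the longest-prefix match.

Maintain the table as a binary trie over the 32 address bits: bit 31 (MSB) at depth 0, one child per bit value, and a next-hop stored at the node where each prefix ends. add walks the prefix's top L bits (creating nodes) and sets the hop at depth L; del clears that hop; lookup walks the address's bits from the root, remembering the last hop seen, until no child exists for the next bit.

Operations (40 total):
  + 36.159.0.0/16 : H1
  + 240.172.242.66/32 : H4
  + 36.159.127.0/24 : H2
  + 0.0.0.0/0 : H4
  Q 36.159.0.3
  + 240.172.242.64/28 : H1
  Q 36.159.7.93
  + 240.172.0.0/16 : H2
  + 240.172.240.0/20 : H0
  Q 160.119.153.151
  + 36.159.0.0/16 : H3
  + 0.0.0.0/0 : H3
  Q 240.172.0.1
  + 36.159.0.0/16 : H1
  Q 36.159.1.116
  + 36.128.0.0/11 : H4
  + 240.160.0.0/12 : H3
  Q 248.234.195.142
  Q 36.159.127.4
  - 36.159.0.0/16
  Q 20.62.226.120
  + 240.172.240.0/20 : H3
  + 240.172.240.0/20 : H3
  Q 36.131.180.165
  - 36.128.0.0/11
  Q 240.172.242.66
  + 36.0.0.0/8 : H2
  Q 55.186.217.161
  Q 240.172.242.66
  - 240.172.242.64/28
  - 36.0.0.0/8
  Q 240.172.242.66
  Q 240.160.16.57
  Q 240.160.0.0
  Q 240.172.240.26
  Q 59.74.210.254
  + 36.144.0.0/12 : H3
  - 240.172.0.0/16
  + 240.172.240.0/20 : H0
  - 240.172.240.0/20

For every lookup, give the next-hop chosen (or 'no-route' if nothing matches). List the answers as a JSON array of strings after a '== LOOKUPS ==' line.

Trace:
  + 36.159.0.0/16 (H1) depth=16
  + 240.172.242.66/32 (H4) depth=32
  + 36.159.127.0/24 (H2) depth=24
  + 0.0.0.0/0 (H4) depth=0
  lookup 36.159.0.3: bits 00100100100111110 walk d0:H4→d1:-→d2:-→d3:-→d4:-→d5:-→d6:-→d7:-→d8:-→d9:-→d10:-→d11:-→d12:-→d13:-→d14:-→d15:-→d16:H1→d17:- -> H1
  + 240.172.242.64/28 (H1) depth=28
  lookup 36.159.7.93: bits 00100100100111110 walk d0:H4→d1:-→d2:-→d3:-→d4:-→d5:-→d6:-→d7:-→d8:-→d9:-→d10:-→d11:-→d12:-→d13:-→d14:-→d15:-→d16:H1→d17:- -> H1
  + 240.172.0.0/16 (H2) depth=16
  + 240.172.240.0/20 (H0) depth=20
  lookup 160.119.153.151: bits 1 walk d0:H4→d1:- -> H4
  + 36.159.0.0/16 (H3) depth=16
  + 0.0.0.0/0 (H3) depth=0
  lookup 240.172.0.1: bits 1111000010101100 walk d0:H3→d1:-→d2:-→d3:-→d4:-→d5:-→d6:-→d7:-→d8:-→d9:-→d10:-→d11:-→d12:-→d13:-→d14:-→d15:-→d16:H2 -> H2
  + 36.159.0.0/16 (H1) depth=16
  lookup 36.159.1.116: bits 00100100100111110 walk d0:H3→d1:-→d2:-→d3:-→d4:-→d5:-→d6:-→d7:-→d8:-→d9:-→d10:-→d11:-→d12:-→d13:-→d14:-→d15:-→d16:H1→d17:- -> H1
  + 36.128.0.0/11 (H4) depth=11
  + 240.160.0.0/12 (H3) depth=12
  lookup 248.234.195.142: bits 1111 walk d0:H3→d1:-→d2:-→d3:-→d4:- -> H3
  lookup 36.159.127.4: bits 001001001001111101111111 walk d0:H3→d1:-→d2:-→d3:-→d4:-→d5:-→d6:-→d7:-→d8:-→d9:-→d10:-→d11:H4→d12:-→d13:-→d14:-→d15:-→d16:H1→d17:-→d18:-→d19:-→d20:-→d21:-→d22:-→d23:-→d24:H2 -> H2
  - 36.159.0.0/16 clear@16
  lookup 20.62.226.120: bits 00 walk d0:H3→d1:-→d2:- -> H3
  + 240.172.240.0/20 (H3) depth=20
  + 240.172.240.0/20 (H3) depth=20
  lookup 36.131.180.165: bits 00100100100 walk d0:H3→d1:-→d2:-→d3:-→d4:-→d5:-→d6:-→d7:-→d8:-→d9:-→d10:-→d11:H4 -> H4
  - 36.128.0.0/11 clear@11
  lookup 240.172.242.66: bits 11110000101011001111001001000010 walk d0:H3→d1:-→d2:-→d3:-→d4:-→d5:-→d6:-→d7:-→d8:-→d9:-→d10:-→d11:-→d12:H3→d13:-→d14:-→d15:-→d16:H2→d17:-→d18:-→d19:-→d20:H3→d21:-→d22:-→d23:-→d24:-→d25:-→d26:-→d27:-→d28:H1→d29:-→d30:-→d31:-→d32:H4 -> H4
  + 36.0.0.0/8 (H2) depth=8
  lookup 55.186.217.161: bits 001 walk d0:H3→d1:-→d2:-→d3:- -> H3
  lookup 240.172.242.66: bits 11110000101011001111001001000010 walk d0:H3→d1:-→d2:-→d3:-→d4:-→d5:-→d6:-→d7:-→d8:-→d9:-→d10:-→d11:-→d12:H3→d13:-→d14:-→d15:-→d16:H2→d17:-→d18:-→d19:-→d20:H3→d21:-→d22:-→d23:-→d24:-→d25:-→d26:-→d27:-→d28:H1→d29:-→d30:-→d31:-→d32:H4 -> H4
  - 240.172.242.64/28 clear@28
  - 36.0.0.0/8 clear@8
  lookup 240.172.242.66: bits 11110000101011001111001001000010 walk d0:H3→d1:-→d2:-→d3:-→d4:-→d5:-→d6:-→d7:-→d8:-→d9:-→d10:-→d11:-→d12:H3→d13:-→d14:-→d15:-→d16:H2→d17:-→d18:-→d19:-→d20:H3→d21:-→d22:-→d23:-→d24:-→d25:-→d26:-→d27:-→d28:-→d29:-→d30:-→d31:-→d32:H4 -> H4
  lookup 240.160.16.57: bits 111100001010 walk d0:H3→d1:-→d2:-→d3:-→d4:-→d5:-→d6:-→d7:-→d8:-→d9:-→d10:-→d11:-→d12:H3 -> H3
  lookup 240.160.0.0: bits 111100001010 walk d0:H3→d1:-→d2:-→d3:-→d4:-→d5:-→d6:-→d7:-→d8:-→d9:-→d10:-→d11:-→d12:H3 -> H3
  lookup 240.172.240.26: bits 1111000010101100111100 walk d0:H3→d1:-→d2:-→d3:-→d4:-→d5:-→d6:-→d7:-→d8:-→d9:-→d10:-→d11:-→d12:H3→d13:-→d14:-→d15:-→d16:H2→d17:-→d18:-→d19:-→d20:H3→d21:-→d22:- -> H3
  lookup 59.74.210.254: bits 001 walk d0:H3→d1:-→d2:-→d3:- -> H3
  + 36.144.0.0/12 (H3) depth=12
  - 240.172.0.0/16 clear@16
  + 240.172.240.0/20 (H0) depth=20
  - 240.172.240.0/20 clear@20

== LOOKUPS ==
["H1","H1","H4","H2","H1","H3","H2","H3","H4","H4","H3","H4","H4","H3","H3","H3","H3"]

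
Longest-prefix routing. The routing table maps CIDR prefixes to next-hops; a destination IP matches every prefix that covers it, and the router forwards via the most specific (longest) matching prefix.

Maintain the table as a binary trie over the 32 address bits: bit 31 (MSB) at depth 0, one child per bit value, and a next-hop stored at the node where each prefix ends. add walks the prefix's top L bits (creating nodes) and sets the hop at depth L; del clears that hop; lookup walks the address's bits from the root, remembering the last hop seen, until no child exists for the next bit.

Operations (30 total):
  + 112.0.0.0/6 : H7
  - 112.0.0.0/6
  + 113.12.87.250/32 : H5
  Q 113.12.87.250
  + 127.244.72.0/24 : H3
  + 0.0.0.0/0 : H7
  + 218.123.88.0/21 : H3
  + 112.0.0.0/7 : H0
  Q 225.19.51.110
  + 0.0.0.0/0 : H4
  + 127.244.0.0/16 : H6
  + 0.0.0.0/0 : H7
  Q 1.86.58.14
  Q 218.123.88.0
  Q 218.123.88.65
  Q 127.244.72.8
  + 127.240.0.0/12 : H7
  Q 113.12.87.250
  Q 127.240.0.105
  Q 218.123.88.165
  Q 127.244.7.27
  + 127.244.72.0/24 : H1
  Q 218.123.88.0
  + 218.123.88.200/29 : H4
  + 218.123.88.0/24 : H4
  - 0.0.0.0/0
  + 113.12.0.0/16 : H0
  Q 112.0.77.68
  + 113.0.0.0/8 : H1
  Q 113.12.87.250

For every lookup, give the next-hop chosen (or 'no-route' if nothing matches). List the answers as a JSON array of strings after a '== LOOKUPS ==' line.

Apply in order:
  + 112.0.0.0/6 (H7) depth=6
  - 112.0.0.0/6 clear@6
  + 113.12.87.250/32 (H5) depth=32
  ? 113.12.87.250  path d0:-→d1:-→d2:-→d3:-→d4:-→d5:-→d6:-→d7:-→d8:-→d9:-→d10:-→d11:-→d12:-→d13:-→d14:-→d15:-→d16:-→d17:-→d18:-→d19:-→d20:-→d21:-→d22:-→d23:-→d24:-→d25:-→d26:-→d27:-→d28:-→d29:-→d30:-→d31:-→d32:H5  best=H5
  + 127.244.72.0/24 (H3) depth=24
  + 0.0.0.0/0 (H7) depth=0
  + 218.123.88.0/21 (H3) depth=21
  + 112.0.0.0/7 (H0) depth=7
  ? 225.19.51.110  path d0:H7→d1:-→d2:-  best=H7
  + 0.0.0.0/0 (H4) depth=0
  + 127.244.0.0/16 (H6) depth=16
  + 0.0.0.0/0 (H7) depth=0
  ? 1.86.58.14  path d0:H7→d1:-  best=H7
  ? 218.123.88.0  path d0:H7→d1:-→d2:-→d3:-→d4:-→d5:-→d6:-→d7:-→d8:-→d9:-→d10:-→d11:-→d12:-→d13:-→d14:-→d15:-→d16:-→d17:-→d18:-→d19:-→d20:-→d21:H3  best=H3
  ? 218.123.88.65  path d0:H7→d1:-→d2:-→d3:-→d4:-→d5:-→d6:-→d7:-→d8:-→d9:-→d10:-→d11:-→d12:-→d13:-→d14:-→d15:-→d16:-→d17:-→d18:-→d19:-→d20:-→d21:H3  best=H3
  ? 127.244.72.8  path d0:H7→d1:-→d2:-→d3:-→d4:-→d5:-→d6:-→d7:-→d8:-→d9:-→d10:-→d11:-→d12:-→d13:-→d14:-→d15:-→d16:H6→d17:-→d18:-→d19:-→d20:-→d21:-→d22:-→d23:-→d24:H3  best=H3
  + 127.240.0.0/12 (H7) depth=12
  ? 113.12.87.250  path d0:H7→d1:-→d2:-→d3:-→d4:-→d5:-→d6:-→d7:H0→d8:-→d9:-→d10:-→d11:-→d12:-→d13:-→d14:-→d15:-→d16:-→d17:-→d18:-→d19:-→d20:-→d21:-→d22:-→d23:-→d24:-→d25:-→d26:-→d27:-→d28:-→d29:-→d30:-→d31:-→d32:H5  best=H5
  ? 127.240.0.105  path d0:H7→d1:-→d2:-→d3:-→d4:-→d5:-→d6:-→d7:-→d8:-→d9:-→d10:-→d11:-→d12:H7→d13:-  best=H7
  ? 218.123.88.165  path d0:H7→d1:-→d2:-→d3:-→d4:-→d5:-→d6:-→d7:-→d8:-→d9:-→d10:-→d11:-→d12:-→d13:-→d14:-→d15:-→d16:-→d17:-→d18:-→d19:-→d20:-→d21:H3  best=H3
  ? 127.244.7.27  path d0:H7→d1:-→d2:-→d3:-→d4:-→d5:-→d6:-→d7:-→d8:-→d9:-→d10:-→d11:-→d12:H7→d13:-→d14:-→d15:-→d16:H6→d17:-  best=H6
  + 127.244.72.0/24 (H1) depth=24
  ? 218.123.88.0  path d0:H7→d1:-→d2:-→d3:-→d4:-→d5:-→d6:-→d7:-→d8:-→d9:-→d10:-→d11:-→d12:-→d13:-→d14:-→d15:-→d16:-→d17:-→d18:-→d19:-→d20:-→d21:H3  best=H3
  + 218.123.88.200/29 (H4) depth=29
  + 218.123.88.0/24 (H4) depth=24
  - 0.0.0.0/0 clear@0
  + 113.12.0.0/16 (H0) depth=16
  ? 112.0.77.68  path d0:-→d1:-→d2:-→d3:-→d4:-→d5:-→d6:-→d7:H0  best=H0
  + 113.0.0.0/8 (H1) depth=8
  ? 113.12.87.250  path d0:-→d1:-→d2:-→d3:-→d4:-→d5:-→d6:-→d7:H0→d8:H1→d9:-→d10:-→d11:-→d12:-→d13:-→d14:-→d15:-→d16:H0→d17:-→d18:-→d19:-→d20:-→d21:-→d22:-→d23:-→d24:-→d25:-→d26:-→d27:-→d28:-→d29:-→d30:-→d31:-→d32:H5  best=H5

== LOOKUPS ==
["H5","H7","H7","H3","H3","H3","H5","H7","H3","H6","H3","H0","H5"]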